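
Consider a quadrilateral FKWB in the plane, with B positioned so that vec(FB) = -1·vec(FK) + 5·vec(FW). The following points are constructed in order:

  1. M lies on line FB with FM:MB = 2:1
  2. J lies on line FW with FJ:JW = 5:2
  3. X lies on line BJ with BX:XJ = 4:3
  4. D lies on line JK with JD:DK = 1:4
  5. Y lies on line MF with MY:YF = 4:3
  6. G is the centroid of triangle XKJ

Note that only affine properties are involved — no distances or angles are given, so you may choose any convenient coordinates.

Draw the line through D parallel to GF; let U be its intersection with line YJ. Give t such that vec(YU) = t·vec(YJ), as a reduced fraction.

Set F = (0, 0), K = (1, 0), W = (0, 1), B = (-1, 5); any affine frame gives the same invariant.
1. M lies on line FB with FM:MB = 2:1 ⇒ M = (-2/3, 10/3)
2. J lies on line FW with FJ:JW = 5:2 ⇒ J = (0, 5/7)
3. X lies on line BJ with BX:XJ = 4:3 ⇒ X = (-3/7, 125/49)
4. D lies on line JK with JD:DK = 1:4 ⇒ D = (1/5, 4/7)
5. Y lies on line MF with MY:YF = 4:3 ⇒ Y = (-2/7, 10/7)
6. G is the centroid of triangle XKJ ⇒ G = (4/21, 160/147)
through D parallel to GF: direction (-4/21, -160/147); meets YJ at U = (18/115, 52/161)
U = Y + t·(J−Y) with t = 178/115

t = 178/115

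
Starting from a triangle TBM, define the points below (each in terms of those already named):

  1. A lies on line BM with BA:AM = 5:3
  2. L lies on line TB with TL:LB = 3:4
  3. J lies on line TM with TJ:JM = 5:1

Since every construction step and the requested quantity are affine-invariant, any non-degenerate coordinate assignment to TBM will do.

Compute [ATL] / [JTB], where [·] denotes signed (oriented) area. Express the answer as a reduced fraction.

Assign T = (0, 0), B = (1, 0), M = (0, 1) — the answer is frame-independent, so this choice is without loss of generality.
1. A lies on line BM with BA:AM = 5:3 ⇒ A = (3/8, 5/8)
2. L lies on line TB with TL:LB = 3:4 ⇒ L = (3/7, 0)
3. J lies on line TM with TJ:JM = 5:1 ⇒ J = (0, 5/6)
2·[ATL] = 15/56, 2·[JTB] = 5/6
[ATL]:[JTB] = 15/56:5/6 = 9/28

[ATL]:[JTB] = 9/28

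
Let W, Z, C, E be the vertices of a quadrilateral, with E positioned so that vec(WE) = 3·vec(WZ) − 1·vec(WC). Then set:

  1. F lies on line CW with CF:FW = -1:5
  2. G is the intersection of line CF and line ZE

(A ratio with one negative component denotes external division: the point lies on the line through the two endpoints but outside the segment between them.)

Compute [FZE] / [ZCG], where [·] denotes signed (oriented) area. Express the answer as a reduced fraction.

[FZE]:[ZCG] = 3

Assign W = (0, 0), Z = (1, 0), C = (0, 1), E = (3, -1) — the answer is frame-independent, so this choice is without loss of generality.
1. F lies on line CW with CF:FW = -1:5 ⇒ F = (0, 5/4)
2. G is the intersection of line CF and line ZE ⇒ G = (0, 1/2)
2·[FZE] = 3/2, 2·[ZCG] = 1/2
[FZE]:[ZCG] = 3/2:1/2 = 3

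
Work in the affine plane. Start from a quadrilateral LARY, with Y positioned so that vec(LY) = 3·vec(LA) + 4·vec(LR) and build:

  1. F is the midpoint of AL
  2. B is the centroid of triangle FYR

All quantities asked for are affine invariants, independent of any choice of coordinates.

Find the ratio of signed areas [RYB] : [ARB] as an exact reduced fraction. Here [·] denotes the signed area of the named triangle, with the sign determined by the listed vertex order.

Choose coordinates L = (0, 0), A = (1, 0), R = (0, 1), Y = (3, 4).
1. F is the midpoint of AL ⇒ F = (1/2, 0)
2. B is the centroid of triangle FYR ⇒ B = (7/6, 5/3)
2·[RYB] = -3/2, 2·[ARB] = -11/6
[RYB]:[ARB] = -3/2:-11/6 = 9/11

[RYB]:[ARB] = 9/11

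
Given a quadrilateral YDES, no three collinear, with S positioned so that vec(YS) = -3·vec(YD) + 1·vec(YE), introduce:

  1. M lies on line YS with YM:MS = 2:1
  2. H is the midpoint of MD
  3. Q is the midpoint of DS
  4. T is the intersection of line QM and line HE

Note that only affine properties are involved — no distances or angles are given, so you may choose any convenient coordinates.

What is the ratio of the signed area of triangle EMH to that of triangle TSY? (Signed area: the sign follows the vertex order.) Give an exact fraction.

[EMH]:[TSY] = 3/2

Assign Y = (0, 0), D = (1, 0), E = (0, 1), S = (-3, 1) — the answer is frame-independent, so this choice is without loss of generality.
1. M lies on line YS with YM:MS = 2:1 ⇒ M = (-2, 2/3)
2. H is the midpoint of MD ⇒ H = (-1/2, 1/3)
3. Q is the midpoint of DS ⇒ Q = (-1, 1/2)
4. T is the intersection of line QM and line HE ⇒ T = (-4/9, 11/27)
2·[EMH] = 7/6, 2·[TSY] = 7/9
[EMH]:[TSY] = 7/6:7/9 = 3/2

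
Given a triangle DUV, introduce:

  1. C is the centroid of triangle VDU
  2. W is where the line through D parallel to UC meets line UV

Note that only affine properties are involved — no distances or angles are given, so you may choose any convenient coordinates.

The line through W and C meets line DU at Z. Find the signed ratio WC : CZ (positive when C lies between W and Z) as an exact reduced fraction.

WC:CZ = -4

Work in coordinates with D = (0, 0), U = (1, 0), V = (0, 1).
1. C is the centroid of triangle VDU ⇒ C = (1/3, 1/3)
2. W is where the line through D parallel to UC meets line UV ⇒ W = (2, -1)
line WC meets DU at Z = (3/4, 0)
C = W + t·(Z−W) with t = 4/3, so WC:CZ = 4/3:-1/3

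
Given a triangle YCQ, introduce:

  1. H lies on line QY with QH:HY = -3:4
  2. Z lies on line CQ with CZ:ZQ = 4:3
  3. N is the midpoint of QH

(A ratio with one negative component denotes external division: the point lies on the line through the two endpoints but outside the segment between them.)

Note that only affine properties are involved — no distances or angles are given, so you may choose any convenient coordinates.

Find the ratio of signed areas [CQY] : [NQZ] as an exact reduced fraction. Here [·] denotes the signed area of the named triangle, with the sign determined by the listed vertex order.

Choose coordinates Y = (0, 0), C = (1, 0), Q = (0, 1).
1. H lies on line QY with QH:HY = -3:4 ⇒ H = (0, 4)
2. Z lies on line CQ with CZ:ZQ = 4:3 ⇒ Z = (3/7, 4/7)
3. N is the midpoint of QH ⇒ N = (0, 5/2)
2·[CQY] = 1, 2·[NQZ] = 9/14
[CQY]:[NQZ] = 1:9/14 = 14/9

[CQY]:[NQZ] = 14/9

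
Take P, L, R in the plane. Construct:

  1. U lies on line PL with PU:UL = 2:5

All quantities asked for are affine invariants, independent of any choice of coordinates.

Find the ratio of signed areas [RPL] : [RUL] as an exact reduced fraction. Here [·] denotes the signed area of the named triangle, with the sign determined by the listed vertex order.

[RPL]:[RUL] = 7/5

Set P = (0, 0), L = (1, 0), R = (0, 1); any affine frame gives the same invariant.
1. U lies on line PL with PU:UL = 2:5 ⇒ U = (2/7, 0)
2·[RPL] = 1, 2·[RUL] = 5/7
[RPL]:[RUL] = 1:5/7 = 7/5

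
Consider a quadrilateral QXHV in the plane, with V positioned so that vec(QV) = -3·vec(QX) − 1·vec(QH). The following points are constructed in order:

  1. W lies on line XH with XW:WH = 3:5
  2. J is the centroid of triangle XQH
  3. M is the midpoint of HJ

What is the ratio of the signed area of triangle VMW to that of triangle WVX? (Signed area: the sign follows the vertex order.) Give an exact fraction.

[VMW]:[WVX] = -9/10

Choose coordinates Q = (0, 0), X = (1, 0), H = (0, 1), V = (-3, -1).
1. W lies on line XH with XW:WH = 3:5 ⇒ W = (5/8, 3/8)
2. J is the centroid of triangle XQH ⇒ J = (1/3, 1/3)
3. M is the midpoint of HJ ⇒ M = (1/6, 2/3)
2·[VMW] = -27/16, 2·[WVX] = 15/8
[VMW]:[WVX] = -27/16:15/8 = -9/10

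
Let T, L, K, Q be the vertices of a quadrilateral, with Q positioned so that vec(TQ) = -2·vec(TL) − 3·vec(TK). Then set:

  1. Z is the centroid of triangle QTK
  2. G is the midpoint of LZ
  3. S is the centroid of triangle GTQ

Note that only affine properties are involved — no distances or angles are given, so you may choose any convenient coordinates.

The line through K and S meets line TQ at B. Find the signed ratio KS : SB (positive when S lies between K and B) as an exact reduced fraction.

KS:SB = -43/7

Assign T = (0, 0), L = (1, 0), K = (0, 1), Q = (-2, -3) — the answer is frame-independent, so this choice is without loss of generality.
1. Z is the centroid of triangle QTK ⇒ Z = (-2/3, -2/3)
2. G is the midpoint of LZ ⇒ G = (1/6, -1/3)
3. S is the centroid of triangle GTQ ⇒ S = (-11/18, -10/9)
line KS meets TQ at B = (-22/43, -33/43)
S = K + t·(B−K) with t = 43/36, so KS:SB = 43/36:-7/36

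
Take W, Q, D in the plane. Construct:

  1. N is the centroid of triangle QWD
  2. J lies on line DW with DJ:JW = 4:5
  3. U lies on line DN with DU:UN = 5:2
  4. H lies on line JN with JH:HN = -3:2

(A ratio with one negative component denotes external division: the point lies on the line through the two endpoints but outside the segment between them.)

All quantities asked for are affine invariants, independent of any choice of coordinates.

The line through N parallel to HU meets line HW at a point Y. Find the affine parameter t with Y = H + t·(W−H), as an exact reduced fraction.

t = 2/13

Assign W = (0, 0), Q = (1, 0), D = (0, 1) — the answer is frame-independent, so this choice is without loss of generality.
1. N is the centroid of triangle QWD ⇒ N = (1/3, 1/3)
2. J lies on line DW with DJ:JW = 4:5 ⇒ J = (0, 5/9)
3. U lies on line DN with DU:UN = 5:2 ⇒ U = (5/21, 11/21)
4. H lies on line JN with JH:HN = -3:2 ⇒ H = (1, -1/9)
through N parallel to HU: direction (-16/21, 40/63); meets HW at Y = (11/13, -11/117)
Y = H + t·(W−H) with t = 2/13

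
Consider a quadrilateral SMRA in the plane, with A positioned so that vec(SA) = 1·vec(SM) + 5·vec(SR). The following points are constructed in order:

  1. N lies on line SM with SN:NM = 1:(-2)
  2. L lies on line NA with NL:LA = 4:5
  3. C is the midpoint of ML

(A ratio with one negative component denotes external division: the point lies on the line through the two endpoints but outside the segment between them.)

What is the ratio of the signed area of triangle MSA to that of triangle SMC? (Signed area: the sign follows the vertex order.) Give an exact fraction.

[MSA]:[SMC] = -9/2

Choose coordinates S = (0, 0), M = (1, 0), R = (0, 1), A = (1, 5).
1. N lies on line SM with SN:NM = 1:(-2) ⇒ N = (-1, 0)
2. L lies on line NA with NL:LA = 4:5 ⇒ L = (-1/9, 20/9)
3. C is the midpoint of ML ⇒ C = (4/9, 10/9)
2·[MSA] = -5, 2·[SMC] = 10/9
[MSA]:[SMC] = -5:10/9 = -9/2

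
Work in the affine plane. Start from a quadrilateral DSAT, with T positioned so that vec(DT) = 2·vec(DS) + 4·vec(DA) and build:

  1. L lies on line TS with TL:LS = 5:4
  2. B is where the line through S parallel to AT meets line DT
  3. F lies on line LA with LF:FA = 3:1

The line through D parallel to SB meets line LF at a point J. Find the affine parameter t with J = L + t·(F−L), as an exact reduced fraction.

Work in coordinates with D = (0, 0), S = (1, 0), A = (0, 1), T = (2, 4).
1. L lies on line TS with TL:LS = 5:4 ⇒ L = (13/9, 16/9)
2. B is where the line through S parallel to AT meets line DT ⇒ B = (-3, -6)
3. F lies on line LA with LF:FA = 3:1 ⇒ F = (13/36, 43/36)
through D parallel to SB: direction (-4, -6); meets LF at J = (26/25, 39/25)
J = L + t·(F−L) with t = 28/75

t = 28/75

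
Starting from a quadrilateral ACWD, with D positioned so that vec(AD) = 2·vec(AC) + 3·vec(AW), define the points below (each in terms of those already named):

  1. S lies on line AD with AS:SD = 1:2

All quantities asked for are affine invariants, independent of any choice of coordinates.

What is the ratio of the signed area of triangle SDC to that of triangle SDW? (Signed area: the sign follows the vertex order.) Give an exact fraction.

Set A = (0, 0), C = (1, 0), W = (0, 1), D = (2, 3); any affine frame gives the same invariant.
1. S lies on line AD with AS:SD = 1:2 ⇒ S = (2/3, 1)
2·[SDC] = -2, 2·[SDW] = 4/3
[SDC]:[SDW] = -2:4/3 = -3/2

[SDC]:[SDW] = -3/2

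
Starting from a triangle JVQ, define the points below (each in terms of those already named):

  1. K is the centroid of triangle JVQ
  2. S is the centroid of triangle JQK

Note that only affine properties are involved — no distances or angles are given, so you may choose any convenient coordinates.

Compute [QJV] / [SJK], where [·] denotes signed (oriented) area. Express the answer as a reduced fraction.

Set J = (0, 0), V = (1, 0), Q = (0, 1); any affine frame gives the same invariant.
1. K is the centroid of triangle JVQ ⇒ K = (1/3, 1/3)
2. S is the centroid of triangle JQK ⇒ S = (1/9, 4/9)
2·[QJV] = 1, 2·[SJK] = 1/9
[QJV]:[SJK] = 1:1/9 = 9

[QJV]:[SJK] = 9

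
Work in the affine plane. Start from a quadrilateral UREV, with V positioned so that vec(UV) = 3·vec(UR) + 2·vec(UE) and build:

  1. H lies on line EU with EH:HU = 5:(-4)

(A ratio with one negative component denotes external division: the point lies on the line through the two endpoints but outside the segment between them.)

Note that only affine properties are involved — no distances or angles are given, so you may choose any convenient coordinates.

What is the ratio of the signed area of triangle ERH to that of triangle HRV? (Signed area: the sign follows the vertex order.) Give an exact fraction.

Set U = (0, 0), R = (1, 0), E = (0, 1), V = (3, 2); any affine frame gives the same invariant.
1. H lies on line EU with EH:HU = 5:(-4) ⇒ H = (0, -4)
2·[ERH] = -5, 2·[HRV] = -6
[ERH]:[HRV] = -5:-6 = 5/6

[ERH]:[HRV] = 5/6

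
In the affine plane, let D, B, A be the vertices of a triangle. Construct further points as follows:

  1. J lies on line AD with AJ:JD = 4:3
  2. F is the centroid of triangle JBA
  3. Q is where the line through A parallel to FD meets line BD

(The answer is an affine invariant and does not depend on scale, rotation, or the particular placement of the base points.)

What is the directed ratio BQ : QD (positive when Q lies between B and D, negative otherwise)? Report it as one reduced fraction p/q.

Assign D = (0, 0), B = (1, 0), A = (0, 1) — the answer is frame-independent, so this choice is without loss of generality.
1. J lies on line AD with AJ:JD = 4:3 ⇒ J = (0, 3/7)
2. F is the centroid of triangle JBA ⇒ F = (1/3, 10/21)
3. Q is where the line through A parallel to FD meets line BD ⇒ Q = (-7/10, 0)
Q = B + t·(D−B) with t = 17/10, so BQ:QD = t:(1−t) = 17/10:-7/10

BQ:QD = -17/7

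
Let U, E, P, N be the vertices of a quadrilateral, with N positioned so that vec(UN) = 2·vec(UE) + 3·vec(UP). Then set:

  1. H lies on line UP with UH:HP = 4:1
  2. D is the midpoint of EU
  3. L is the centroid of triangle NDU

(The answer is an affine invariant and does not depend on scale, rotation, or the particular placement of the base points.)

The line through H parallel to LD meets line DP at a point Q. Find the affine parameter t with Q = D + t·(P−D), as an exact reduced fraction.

Work in coordinates with U = (0, 0), E = (1, 0), P = (0, 1), N = (2, 3).
1. H lies on line UP with UH:HP = 4:1 ⇒ H = (0, 4/5)
2. D is the midpoint of EU ⇒ D = (1/2, 0)
3. L is the centroid of triangle NDU ⇒ L = (5/6, 1)
through H parallel to LD: direction (-1/3, -1); meets DP at Q = (1/25, 23/25)
Q = D + t·(P−D) with t = 23/25

t = 23/25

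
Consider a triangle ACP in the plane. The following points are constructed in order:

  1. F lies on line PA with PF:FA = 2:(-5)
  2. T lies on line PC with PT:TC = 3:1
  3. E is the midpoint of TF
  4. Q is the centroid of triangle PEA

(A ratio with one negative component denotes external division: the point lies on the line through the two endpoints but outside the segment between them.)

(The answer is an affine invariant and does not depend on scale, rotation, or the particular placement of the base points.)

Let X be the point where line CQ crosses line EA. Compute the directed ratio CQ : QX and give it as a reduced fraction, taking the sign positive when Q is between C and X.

Set A = (0, 0), C = (1, 0), P = (0, 1); any affine frame gives the same invariant.
1. F lies on line PA with PF:FA = 2:(-5) ⇒ F = (0, 5/3)
2. T lies on line PC with PT:TC = 3:1 ⇒ T = (3/4, 1/4)
3. E is the midpoint of TF ⇒ E = (3/8, 23/24)
4. Q is the centroid of triangle PEA ⇒ Q = (1/8, 47/72)
line CQ meets EA at X = (47/208, 1081/1872)
Q = C + t·(X−C) with t = 26/23, so CQ:QX = 26/23:-3/23

CQ:QX = -26/3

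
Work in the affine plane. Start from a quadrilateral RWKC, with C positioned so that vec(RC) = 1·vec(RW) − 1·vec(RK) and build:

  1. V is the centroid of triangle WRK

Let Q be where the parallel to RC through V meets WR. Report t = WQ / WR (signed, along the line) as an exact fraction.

Set R = (0, 0), W = (1, 0), K = (0, 1), C = (1, -1); any affine frame gives the same invariant.
1. V is the centroid of triangle WRK ⇒ V = (1/3, 1/3)
through V parallel to RC: direction (1, -1); meets WR at Q = (2/3, 0)
Q = W + t·(R−W) with t = 1/3

t = 1/3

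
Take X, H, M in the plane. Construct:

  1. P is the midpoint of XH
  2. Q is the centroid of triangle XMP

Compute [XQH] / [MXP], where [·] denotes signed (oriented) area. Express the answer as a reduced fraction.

[XQH]:[MXP] = -2/3

Set X = (0, 0), H = (1, 0), M = (0, 1); any affine frame gives the same invariant.
1. P is the midpoint of XH ⇒ P = (1/2, 0)
2. Q is the centroid of triangle XMP ⇒ Q = (1/6, 1/3)
2·[XQH] = -1/3, 2·[MXP] = 1/2
[XQH]:[MXP] = -1/3:1/2 = -2/3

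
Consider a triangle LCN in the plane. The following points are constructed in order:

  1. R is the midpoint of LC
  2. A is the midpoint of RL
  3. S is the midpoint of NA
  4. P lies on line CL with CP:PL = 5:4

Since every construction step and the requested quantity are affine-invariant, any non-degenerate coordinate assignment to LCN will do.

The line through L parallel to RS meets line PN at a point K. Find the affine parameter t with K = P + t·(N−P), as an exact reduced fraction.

Set L = (0, 0), C = (1, 0), N = (0, 1); any affine frame gives the same invariant.
1. R is the midpoint of LC ⇒ R = (1/2, 0)
2. A is the midpoint of RL ⇒ A = (1/4, 0)
3. S is the midpoint of NA ⇒ S = (1/8, 1/2)
4. P lies on line CL with CP:PL = 5:4 ⇒ P = (4/9, 0)
through L parallel to RS: direction (-3/8, 1/2); meets PN at K = (12/11, -16/11)
K = P + t·(N−P) with t = -16/11

t = -16/11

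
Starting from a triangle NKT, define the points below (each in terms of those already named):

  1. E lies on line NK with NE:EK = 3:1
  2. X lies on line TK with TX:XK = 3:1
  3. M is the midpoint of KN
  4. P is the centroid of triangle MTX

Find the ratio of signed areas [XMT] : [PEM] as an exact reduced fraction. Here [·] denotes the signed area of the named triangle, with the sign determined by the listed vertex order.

Set N = (0, 0), K = (1, 0), T = (0, 1); any affine frame gives the same invariant.
1. E lies on line NK with NE:EK = 3:1 ⇒ E = (3/4, 0)
2. X lies on line TK with TX:XK = 3:1 ⇒ X = (3/4, 1/4)
3. M is the midpoint of KN ⇒ M = (1/2, 0)
4. P is the centroid of triangle MTX ⇒ P = (5/12, 5/12)
2·[XMT] = -3/8, 2·[PEM] = -5/48
[XMT]:[PEM] = -3/8:-5/48 = 18/5

[XMT]:[PEM] = 18/5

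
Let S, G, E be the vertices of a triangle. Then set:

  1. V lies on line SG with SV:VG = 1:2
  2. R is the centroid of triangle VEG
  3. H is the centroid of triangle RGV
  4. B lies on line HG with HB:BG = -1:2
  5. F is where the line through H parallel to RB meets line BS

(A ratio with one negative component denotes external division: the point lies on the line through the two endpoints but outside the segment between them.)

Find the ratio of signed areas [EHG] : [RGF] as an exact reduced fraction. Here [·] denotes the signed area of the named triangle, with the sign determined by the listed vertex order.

Set S = (0, 0), G = (1, 0), E = (0, 1); any affine frame gives the same invariant.
1. V lies on line SG with SV:VG = 1:2 ⇒ V = (1/3, 0)
2. R is the centroid of triangle VEG ⇒ R = (4/9, 1/3)
3. H is the centroid of triangle RGV ⇒ H = (16/27, 1/9)
4. B lies on line HG with HB:BG = -1:2 ⇒ B = (5/27, 2/9)
5. F is where the line through H parallel to RB meets line BS ⇒ F = (-5/27, -2/9)
2·[EHG] = 8/27, 2·[RGF] = -14/27
[EHG]:[RGF] = 8/27:-14/27 = -4/7

[EHG]:[RGF] = -4/7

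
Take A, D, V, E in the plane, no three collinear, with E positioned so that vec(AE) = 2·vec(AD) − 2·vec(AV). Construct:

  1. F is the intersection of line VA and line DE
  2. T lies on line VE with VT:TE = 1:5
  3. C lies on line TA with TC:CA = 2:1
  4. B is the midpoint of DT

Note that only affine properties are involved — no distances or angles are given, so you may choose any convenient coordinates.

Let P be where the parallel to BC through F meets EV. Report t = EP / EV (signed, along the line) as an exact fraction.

t = 43/33

Set A = (0, 0), D = (1, 0), V = (0, 1), E = (2, -2); any affine frame gives the same invariant.
1. F is the intersection of line VA and line DE ⇒ F = (0, 2)
2. T lies on line VE with VT:TE = 1:5 ⇒ T = (1/3, 1/2)
3. C lies on line TA with TC:CA = 2:1 ⇒ C = (1/9, 1/6)
4. B is the midpoint of DT ⇒ B = (2/3, 1/4)
through F parallel to BC: direction (-5/9, -1/12); meets EV at P = (-20/33, 21/11)
P = E + t·(V−E) with t = 43/33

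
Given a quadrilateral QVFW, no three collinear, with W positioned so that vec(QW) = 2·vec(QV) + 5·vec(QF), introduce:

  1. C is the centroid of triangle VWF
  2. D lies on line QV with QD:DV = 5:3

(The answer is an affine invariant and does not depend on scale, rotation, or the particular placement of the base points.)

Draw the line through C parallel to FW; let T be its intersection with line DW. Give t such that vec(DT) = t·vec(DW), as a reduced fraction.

t = 5/9

Assign Q = (0, 0), V = (1, 0), F = (0, 1), W = (2, 5) — the answer is frame-independent, so this choice is without loss of generality.
1. C is the centroid of triangle VWF ⇒ C = (1, 2)
2. D lies on line QV with QD:DV = 5:3 ⇒ D = (5/8, 0)
through C parallel to FW: direction (2, 4); meets DW at T = (25/18, 25/9)
T = D + t·(W−D) with t = 5/9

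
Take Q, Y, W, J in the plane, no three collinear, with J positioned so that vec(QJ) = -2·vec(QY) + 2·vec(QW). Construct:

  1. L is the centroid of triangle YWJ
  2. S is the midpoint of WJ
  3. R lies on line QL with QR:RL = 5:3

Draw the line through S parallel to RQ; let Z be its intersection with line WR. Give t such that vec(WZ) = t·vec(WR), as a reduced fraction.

Work in coordinates with Q = (0, 0), Y = (1, 0), W = (0, 1), J = (-2, 2).
1. L is the centroid of triangle YWJ ⇒ L = (-1/3, 1)
2. S is the midpoint of WJ ⇒ S = (-1, 3/2)
3. R lies on line QL with QR:RL = 5:3 ⇒ R = (-5/24, 5/8)
through S parallel to RQ: direction (5/24, -5/8); meets WR at Z = (-25/48, 1/16)
Z = W + t·(R−W) with t = 5/2

t = 5/2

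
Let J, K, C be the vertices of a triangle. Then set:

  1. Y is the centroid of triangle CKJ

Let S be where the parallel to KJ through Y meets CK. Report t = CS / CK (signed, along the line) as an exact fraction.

Assign J = (0, 0), K = (1, 0), C = (0, 1) — the answer is frame-independent, so this choice is without loss of generality.
1. Y is the centroid of triangle CKJ ⇒ Y = (1/3, 1/3)
through Y parallel to KJ: direction (-1, 0); meets CK at S = (2/3, 1/3)
S = C + t·(K−C) with t = 2/3

t = 2/3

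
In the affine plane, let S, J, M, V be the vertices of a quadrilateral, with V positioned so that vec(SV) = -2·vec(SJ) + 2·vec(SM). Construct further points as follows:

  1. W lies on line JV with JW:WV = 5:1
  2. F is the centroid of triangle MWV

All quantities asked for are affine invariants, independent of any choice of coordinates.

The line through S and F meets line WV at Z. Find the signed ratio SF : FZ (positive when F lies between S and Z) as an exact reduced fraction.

SF:FZ = -7

Choose coordinates S = (0, 0), J = (1, 0), M = (0, 1), V = (-2, 2).
1. W lies on line JV with JW:WV = 5:1 ⇒ W = (-3/2, 5/3)
2. F is the centroid of triangle MWV ⇒ F = (-7/6, 14/9)
line SF meets WV at Z = (-1, 4/3)
F = S + t·(Z−S) with t = 7/6, so SF:FZ = 7/6:-1/6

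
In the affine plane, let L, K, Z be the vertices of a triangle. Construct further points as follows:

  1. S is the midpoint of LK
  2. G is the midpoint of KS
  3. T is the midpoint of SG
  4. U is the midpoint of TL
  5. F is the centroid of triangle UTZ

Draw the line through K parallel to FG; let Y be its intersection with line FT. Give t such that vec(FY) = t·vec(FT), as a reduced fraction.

Work in coordinates with L = (0, 0), K = (1, 0), Z = (0, 1).
1. S is the midpoint of LK ⇒ S = (1/2, 0)
2. G is the midpoint of KS ⇒ G = (3/4, 0)
3. T is the midpoint of SG ⇒ T = (5/8, 0)
4. U is the midpoint of TL ⇒ U = (5/16, 0)
5. F is the centroid of triangle UTZ ⇒ F = (5/16, 1/3)
through K parallel to FG: direction (7/16, -1/3); meets FT at Y = (-5/16, 1)
Y = F + t·(T−F) with t = -2

t = -2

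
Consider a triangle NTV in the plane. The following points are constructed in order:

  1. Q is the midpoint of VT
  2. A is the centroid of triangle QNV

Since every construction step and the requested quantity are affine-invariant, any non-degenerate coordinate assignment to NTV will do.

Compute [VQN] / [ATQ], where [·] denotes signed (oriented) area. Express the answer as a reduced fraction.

[VQN]:[ATQ] = -3

Work in coordinates with N = (0, 0), T = (1, 0), V = (0, 1).
1. Q is the midpoint of VT ⇒ Q = (1/2, 1/2)
2. A is the centroid of triangle QNV ⇒ A = (1/6, 1/2)
2·[VQN] = -1/2, 2·[ATQ] = 1/6
[VQN]:[ATQ] = -1/2:1/6 = -3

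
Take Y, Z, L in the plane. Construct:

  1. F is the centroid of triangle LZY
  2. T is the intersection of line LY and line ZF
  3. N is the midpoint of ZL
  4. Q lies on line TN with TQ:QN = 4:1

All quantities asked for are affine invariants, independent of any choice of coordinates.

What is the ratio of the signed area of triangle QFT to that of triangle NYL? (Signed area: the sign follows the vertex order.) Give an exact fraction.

Choose coordinates Y = (0, 0), Z = (1, 0), L = (0, 1).
1. F is the centroid of triangle LZY ⇒ F = (1/3, 1/3)
2. T is the intersection of line LY and line ZF ⇒ T = (0, 1/2)
3. N is the midpoint of ZL ⇒ N = (1/2, 1/2)
4. Q lies on line TN with TQ:QN = 4:1 ⇒ Q = (2/5, 1/2)
2·[QFT] = -1/15, 2·[NYL] = -1/2
[QFT]:[NYL] = -1/15:-1/2 = 2/15

[QFT]:[NYL] = 2/15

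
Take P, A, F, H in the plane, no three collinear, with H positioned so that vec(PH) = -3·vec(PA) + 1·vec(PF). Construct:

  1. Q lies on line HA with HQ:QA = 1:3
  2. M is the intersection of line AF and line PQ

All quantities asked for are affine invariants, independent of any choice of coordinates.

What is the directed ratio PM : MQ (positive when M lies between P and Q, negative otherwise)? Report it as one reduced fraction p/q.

PM:MQ = -4/9

Set P = (0, 0), A = (1, 0), F = (0, 1), H = (-3, 1); any affine frame gives the same invariant.
1. Q lies on line HA with HQ:QA = 1:3 ⇒ Q = (-2, 3/4)
2. M is the intersection of line AF and line PQ ⇒ M = (8/5, -3/5)
M = P + t·(Q−P) with t = -4/5, so PM:MQ = t:(1−t) = -4/5:9/5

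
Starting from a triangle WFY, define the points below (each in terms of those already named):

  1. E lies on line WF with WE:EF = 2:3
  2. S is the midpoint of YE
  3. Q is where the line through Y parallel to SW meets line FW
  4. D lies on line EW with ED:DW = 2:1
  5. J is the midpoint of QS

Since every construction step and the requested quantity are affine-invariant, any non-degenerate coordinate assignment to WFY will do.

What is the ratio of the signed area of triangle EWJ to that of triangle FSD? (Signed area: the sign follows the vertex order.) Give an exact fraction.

Choose coordinates W = (0, 0), F = (1, 0), Y = (0, 1).
1. E lies on line WF with WE:EF = 2:3 ⇒ E = (2/5, 0)
2. S is the midpoint of YE ⇒ S = (1/5, 1/2)
3. Q is where the line through Y parallel to SW meets line FW ⇒ Q = (-2/5, 0)
4. D lies on line EW with ED:DW = 2:1 ⇒ D = (2/15, 0)
5. J is the midpoint of QS ⇒ J = (-1/10, 1/4)
2·[EWJ] = -1/10, 2·[FSD] = 13/30
[EWJ]:[FSD] = -1/10:13/30 = -3/13

[EWJ]:[FSD] = -3/13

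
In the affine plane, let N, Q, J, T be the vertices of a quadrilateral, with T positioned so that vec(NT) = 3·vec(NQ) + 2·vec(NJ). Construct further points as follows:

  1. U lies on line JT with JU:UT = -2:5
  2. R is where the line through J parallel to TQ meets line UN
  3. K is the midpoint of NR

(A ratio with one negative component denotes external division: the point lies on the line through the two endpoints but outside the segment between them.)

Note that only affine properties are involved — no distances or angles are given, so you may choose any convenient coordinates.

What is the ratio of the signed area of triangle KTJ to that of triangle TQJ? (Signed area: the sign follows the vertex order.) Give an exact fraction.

[KTJ]:[TQJ] = -33/56

Work in coordinates with N = (0, 0), Q = (1, 0), J = (0, 1), T = (3, 2).
1. U lies on line JT with JU:UT = -2:5 ⇒ U = (-2, 1/3)
2. R is where the line through J parallel to TQ meets line UN ⇒ R = (-6/7, 1/7)
3. K is the midpoint of NR ⇒ K = (-3/7, 1/14)
2·[KTJ] = 33/14, 2·[TQJ] = -4
[KTJ]:[TQJ] = 33/14:-4 = -33/56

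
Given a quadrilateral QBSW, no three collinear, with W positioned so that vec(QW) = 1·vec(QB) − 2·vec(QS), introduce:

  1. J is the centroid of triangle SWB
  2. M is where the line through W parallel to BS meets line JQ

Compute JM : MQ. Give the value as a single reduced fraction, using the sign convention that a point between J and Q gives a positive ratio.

Choose coordinates Q = (0, 0), B = (1, 0), S = (0, 1), W = (1, -2).
1. J is the centroid of triangle SWB ⇒ J = (2/3, -1/3)
2. M is where the line through W parallel to BS meets line JQ ⇒ M = (-2, 1)
M = J + t·(Q−J) with t = 4, so JM:MQ = t:(1−t) = 4:-3

JM:MQ = -4/3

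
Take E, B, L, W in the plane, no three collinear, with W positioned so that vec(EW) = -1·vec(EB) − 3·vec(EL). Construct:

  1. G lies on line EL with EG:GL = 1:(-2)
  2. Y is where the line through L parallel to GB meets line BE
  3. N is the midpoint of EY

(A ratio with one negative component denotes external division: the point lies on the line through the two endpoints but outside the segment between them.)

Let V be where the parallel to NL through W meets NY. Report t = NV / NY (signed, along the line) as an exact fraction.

Work in coordinates with E = (0, 0), B = (1, 0), L = (0, 1), W = (-1, -3).
1. G lies on line EL with EG:GL = 1:(-2) ⇒ G = (0, -1)
2. Y is where the line through L parallel to GB meets line BE ⇒ Y = (-1, 0)
3. N is the midpoint of EY ⇒ N = (-1/2, 0)
through W parallel to NL: direction (1/2, 1); meets NY at V = (1/2, 0)
V = N + t·(Y−N) with t = -2

t = -2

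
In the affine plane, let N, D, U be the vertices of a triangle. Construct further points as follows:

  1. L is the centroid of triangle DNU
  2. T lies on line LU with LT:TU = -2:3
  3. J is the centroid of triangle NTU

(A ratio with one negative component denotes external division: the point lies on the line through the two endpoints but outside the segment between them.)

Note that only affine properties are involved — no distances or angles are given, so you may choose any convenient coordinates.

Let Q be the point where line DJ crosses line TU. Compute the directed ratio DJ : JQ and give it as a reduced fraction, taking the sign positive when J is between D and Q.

Set N = (0, 0), D = (1, 0), U = (0, 1); any affine frame gives the same invariant.
1. L is the centroid of triangle DNU ⇒ L = (1/3, 1/3)
2. T lies on line LU with LT:TU = -2:3 ⇒ T = (1, -1)
3. J is the centroid of triangle NTU ⇒ J = (1/3, 0)
line DJ meets TU at Q = (1/2, 0)
J = D + t·(Q−D) with t = 4/3, so DJ:JQ = 4/3:-1/3

DJ:JQ = -4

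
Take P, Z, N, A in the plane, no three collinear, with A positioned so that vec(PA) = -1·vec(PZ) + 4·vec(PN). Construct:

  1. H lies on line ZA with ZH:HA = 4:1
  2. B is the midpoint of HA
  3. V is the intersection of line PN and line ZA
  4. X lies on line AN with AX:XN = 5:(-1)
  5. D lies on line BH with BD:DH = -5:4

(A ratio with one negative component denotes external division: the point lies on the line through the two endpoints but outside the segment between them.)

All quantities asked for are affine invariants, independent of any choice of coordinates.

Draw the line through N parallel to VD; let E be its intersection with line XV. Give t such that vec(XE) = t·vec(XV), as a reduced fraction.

Choose coordinates P = (0, 0), Z = (1, 0), N = (0, 1), A = (-1, 4).
1. H lies on line ZA with ZH:HA = 4:1 ⇒ H = (-3/5, 16/5)
2. B is the midpoint of HA ⇒ B = (-4/5, 18/5)
3. V is the intersection of line PN and line ZA ⇒ V = (0, 2)
4. X lies on line AN with AX:XN = 5:(-1) ⇒ X = (1/4, 1/4)
5. D lies on line BH with BD:DH = -5:4 ⇒ D = (1/5, 8/5)
through N parallel to VD: direction (1/5, -2/5); meets XV at E = (1/5, 3/5)
E = X + t·(V−X) with t = 1/5

t = 1/5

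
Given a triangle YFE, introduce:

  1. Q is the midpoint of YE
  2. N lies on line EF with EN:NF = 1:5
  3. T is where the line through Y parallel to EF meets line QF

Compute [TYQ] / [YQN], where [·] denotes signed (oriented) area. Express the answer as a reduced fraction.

[TYQ]:[YQN] = -6

Assign Y = (0, 0), F = (1, 0), E = (0, 1) — the answer is frame-independent, so this choice is without loss of generality.
1. Q is the midpoint of YE ⇒ Q = (0, 1/2)
2. N lies on line EF with EN:NF = 1:5 ⇒ N = (1/6, 5/6)
3. T is where the line through Y parallel to EF meets line QF ⇒ T = (-1, 1)
2·[TYQ] = 1/2, 2·[YQN] = -1/12
[TYQ]:[YQN] = 1/2:-1/12 = -6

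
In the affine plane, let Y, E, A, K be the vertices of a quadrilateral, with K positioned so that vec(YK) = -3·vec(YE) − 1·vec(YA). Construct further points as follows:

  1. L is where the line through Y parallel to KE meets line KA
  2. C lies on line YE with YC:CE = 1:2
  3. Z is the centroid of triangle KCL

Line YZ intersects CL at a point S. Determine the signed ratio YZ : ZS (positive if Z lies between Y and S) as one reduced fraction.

YZ:ZS = -20/11

Choose coordinates Y = (0, 0), E = (1, 0), A = (0, 1), K = (-3, -1).
1. L is where the line through Y parallel to KE meets line KA ⇒ L = (-12/5, -3/5)
2. C lies on line YE with YC:CE = 1:2 ⇒ C = (1/3, 0)
3. Z is the centroid of triangle KCL ⇒ Z = (-76/45, -8/15)
line YZ meets CL at S = (-19/25, -6/25)
Z = Y + t·(S−Y) with t = 20/9, so YZ:ZS = 20/9:-11/9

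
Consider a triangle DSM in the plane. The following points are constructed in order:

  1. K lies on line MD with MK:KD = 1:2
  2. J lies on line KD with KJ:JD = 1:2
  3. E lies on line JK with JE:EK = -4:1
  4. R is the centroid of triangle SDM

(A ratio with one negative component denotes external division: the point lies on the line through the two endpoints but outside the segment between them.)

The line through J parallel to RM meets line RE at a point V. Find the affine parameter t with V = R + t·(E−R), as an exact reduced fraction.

t = 15/7

Assign D = (0, 0), S = (1, 0), M = (0, 1) — the answer is frame-independent, so this choice is without loss of generality.
1. K lies on line MD with MK:KD = 1:2 ⇒ K = (0, 2/3)
2. J lies on line KD with KJ:JD = 1:2 ⇒ J = (0, 4/9)
3. E lies on line JK with JE:EK = -4:1 ⇒ E = (0, 20/27)
4. R is the centroid of triangle SDM ⇒ R = (1/3, 1/3)
through J parallel to RM: direction (-1/3, 2/3); meets RE at V = (-8/21, 76/63)
V = R + t·(E−R) with t = 15/7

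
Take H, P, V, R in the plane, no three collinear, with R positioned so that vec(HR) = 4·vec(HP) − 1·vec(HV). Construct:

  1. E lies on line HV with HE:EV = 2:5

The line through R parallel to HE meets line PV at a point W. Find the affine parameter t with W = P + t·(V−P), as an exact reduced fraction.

t = -3

Assign H = (0, 0), P = (1, 0), V = (0, 1), R = (4, -1) — the answer is frame-independent, so this choice is without loss of generality.
1. E lies on line HV with HE:EV = 2:5 ⇒ E = (0, 2/7)
through R parallel to HE: direction (0, 2/7); meets PV at W = (4, -3)
W = P + t·(V−P) with t = -3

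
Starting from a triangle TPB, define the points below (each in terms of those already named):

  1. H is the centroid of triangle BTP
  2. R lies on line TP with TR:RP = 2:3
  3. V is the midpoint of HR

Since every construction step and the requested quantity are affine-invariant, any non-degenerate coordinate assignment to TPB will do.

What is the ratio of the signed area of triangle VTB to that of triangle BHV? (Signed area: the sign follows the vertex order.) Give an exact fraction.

[VTB]:[BHV] = 11

Assign T = (0, 0), P = (1, 0), B = (0, 1) — the answer is frame-independent, so this choice is without loss of generality.
1. H is the centroid of triangle BTP ⇒ H = (1/3, 1/3)
2. R lies on line TP with TR:RP = 2:3 ⇒ R = (2/5, 0)
3. V is the midpoint of HR ⇒ V = (11/30, 1/6)
2·[VTB] = -11/30, 2·[BHV] = -1/30
[VTB]:[BHV] = -11/30:-1/30 = 11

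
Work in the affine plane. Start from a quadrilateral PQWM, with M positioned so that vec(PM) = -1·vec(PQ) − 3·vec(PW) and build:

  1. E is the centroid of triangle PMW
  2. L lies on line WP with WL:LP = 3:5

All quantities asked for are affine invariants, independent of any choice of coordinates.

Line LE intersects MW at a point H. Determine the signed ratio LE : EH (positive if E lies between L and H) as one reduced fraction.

LE:EH = 1/8

Work in coordinates with P = (0, 0), Q = (1, 0), W = (0, 1), M = (-1, -3).
1. E is the centroid of triangle PMW ⇒ E = (-1/3, -2/3)
2. L lies on line WP with WL:LP = 3:5 ⇒ L = (0, 5/8)
line LE meets MW at H = (-3, -11)
E = L + t·(H−L) with t = 1/9, so LE:EH = 1/9:8/9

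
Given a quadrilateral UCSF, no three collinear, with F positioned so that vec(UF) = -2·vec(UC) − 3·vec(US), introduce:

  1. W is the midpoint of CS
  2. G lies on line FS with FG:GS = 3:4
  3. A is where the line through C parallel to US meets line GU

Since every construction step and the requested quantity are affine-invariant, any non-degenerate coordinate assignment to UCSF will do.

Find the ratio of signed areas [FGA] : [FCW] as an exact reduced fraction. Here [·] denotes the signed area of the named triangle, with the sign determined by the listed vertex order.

Set U = (0, 0), C = (1, 0), S = (0, 1), F = (-2, -3); any affine frame gives the same invariant.
1. W is the midpoint of CS ⇒ W = (1/2, 1/2)
2. G lies on line FS with FG:GS = 3:4 ⇒ G = (-8/7, -9/7)
3. A is where the line through C parallel to US meets line GU ⇒ A = (1, 9/8)
2·[FGA] = -45/28, 2·[FCW] = 3
[FGA]:[FCW] = -45/28:3 = -15/28

[FGA]:[FCW] = -15/28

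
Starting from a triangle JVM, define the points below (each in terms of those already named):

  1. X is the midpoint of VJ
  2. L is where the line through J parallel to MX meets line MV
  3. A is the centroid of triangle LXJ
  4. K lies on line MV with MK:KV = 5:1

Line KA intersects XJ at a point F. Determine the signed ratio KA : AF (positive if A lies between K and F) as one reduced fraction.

Choose coordinates J = (0, 0), V = (1, 0), M = (0, 1).
1. X is the midpoint of VJ ⇒ X = (1/2, 0)
2. L is where the line through J parallel to MX meets line MV ⇒ L = (-1, 2)
3. A is the centroid of triangle LXJ ⇒ A = (-1/6, 2/3)
4. K lies on line MV with MK:KV = 5:1 ⇒ K = (5/6, 1/6)
line KA meets XJ at F = (7/6, 0)
A = K + t·(F−K) with t = -3, so KA:AF = -3:4

KA:AF = -3/4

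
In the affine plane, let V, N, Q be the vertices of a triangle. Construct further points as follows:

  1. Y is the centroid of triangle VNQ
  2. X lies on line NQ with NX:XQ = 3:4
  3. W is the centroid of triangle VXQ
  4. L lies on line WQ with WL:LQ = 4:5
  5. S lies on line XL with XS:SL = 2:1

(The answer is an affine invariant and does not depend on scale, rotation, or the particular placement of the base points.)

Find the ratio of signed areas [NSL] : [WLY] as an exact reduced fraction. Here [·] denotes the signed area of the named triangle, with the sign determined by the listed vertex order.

[NSL]:[WLY] = -5/4

Work in coordinates with V = (0, 0), N = (1, 0), Q = (0, 1).
1. Y is the centroid of triangle VNQ ⇒ Y = (1/3, 1/3)
2. X lies on line NQ with NX:XQ = 3:4 ⇒ X = (4/7, 3/7)
3. W is the centroid of triangle VXQ ⇒ W = (4/21, 10/21)
4. L lies on line WQ with WL:LQ = 4:5 ⇒ L = (20/189, 134/189)
5. S lies on line XL with XS:SL = 2:1 ⇒ S = (148/567, 349/567)
2·[NSL] = 5/189, 2·[WLY] = -4/189
[NSL]:[WLY] = 5/189:-4/189 = -5/4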